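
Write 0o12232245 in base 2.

Each octal digit is 3 bits: 1=001 2=010 2=010 3=011 2=010 2=010 4=100 5=101.

0b1010010011010010100101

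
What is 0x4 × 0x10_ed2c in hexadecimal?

0x43b4b0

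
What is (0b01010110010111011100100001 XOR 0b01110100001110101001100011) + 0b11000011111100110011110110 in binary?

First 0b01010110010111011100100001 XOR 0b01110100001110101001100011 = 0b00100010011001110101000010.
Add column by column in base 2, right to left:
  0+0 = 0
  1+1 = 0 carry 1
  0+1+1 = 0 carry 1
  0+0+1 = 1
  0+1 = 1
  0+1 = 1
  1+1 = 0 carry 1
  0+1+1 = 0 carry 1
  1+0+1 = 0 carry 1
  0+0+1 = 1
  1+1 = 0 carry 1
  1+1+1 = 1 carry 1
  1+0+1 = 0 carry 1
  0+0+1 = 1
  0+1 = 1
  1+1 = 0 carry 1
  1+1+1 = 1 carry 1
  0+1+1 = 0 carry 1
  0+1+1 = 0 carry 1
  1+1+1 = 1 carry 1
  0+0+1 = 1
  0+0 = 0
  0+0 = 0
  1+0 = 1
  0+1 = 1
  0+1 = 1

0b11100110010110101000111000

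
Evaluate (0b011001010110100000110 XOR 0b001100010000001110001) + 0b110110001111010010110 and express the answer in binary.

0b1001011010110000001101

First 0b011001010110100000110 XOR 0b001100010000001110001 = 0b010101000110101110111.
Add column by column in base 2, right to left:
  1+0 = 1
  1+1 = 0 carry 1
  1+1+1 = 1 carry 1
  0+0+1 = 1
  1+1 = 0 carry 1
  1+0+1 = 0 carry 1
  1+0+1 = 0 carry 1
  0+1+1 = 0 carry 1
  1+0+1 = 0 carry 1
  0+1+1 = 0 carry 1
  1+1+1 = 1 carry 1
  1+1+1 = 1 carry 1
  0+1+1 = 0 carry 1
  0+0+1 = 1
  0+0 = 0
  1+0 = 1
  0+1 = 1
  1+1 = 0 carry 1
  0+0+1 = 1
  1+1 = 0 carry 1
  0+1+1 = 0 carry 1
  final carry 1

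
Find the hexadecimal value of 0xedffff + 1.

0xee0000

The trailing 4 digits are F (max in base 16), so adding 1 cascades: they roll to 0 and the next digit up increments.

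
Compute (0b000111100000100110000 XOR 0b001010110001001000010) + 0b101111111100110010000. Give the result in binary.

0b111101001110100000010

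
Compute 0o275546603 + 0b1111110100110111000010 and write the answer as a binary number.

0o275546603 = 0b10111101101100110110000011 in binary.
Add column by column in base 2, right to left:
  1+0 = 1
  1+1 = 0 carry 1
  0+0+1 = 1
  0+0 = 0
  0+0 = 0
  0+0 = 0
  0+1 = 1
  1+1 = 0 carry 1
  1+1+1 = 1 carry 1
  0+0+1 = 1
  1+1 = 0 carry 1
  1+1+1 = 1 carry 1
  0+0+1 = 1
  0+0 = 0
  1+1 = 0 carry 1
  1+0+1 = 0 carry 1
  0+1+1 = 0 carry 1
  1+1+1 = 1 carry 1
  1+1+1 = 1 carry 1
  0+1+1 = 0 carry 1
  1+1+1 = 1 carry 1
  1+1+1 = 1 carry 1
  1+0+1 = 0 carry 1
  1+0+1 = 0 carry 1
  0+0+1 = 1
  1+0 = 1

0b11001101100001101101000101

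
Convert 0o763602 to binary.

0b111110011110000010

Each octal digit is 3 bits: 7=111 6=110 3=011 6=110 0=000 2=010.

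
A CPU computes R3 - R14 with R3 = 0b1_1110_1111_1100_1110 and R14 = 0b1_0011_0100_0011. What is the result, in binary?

0b11101110010001011

Subtract column by column in base 2:
  0-1 → 1 (borrow)
  1-1-1 → 1 (borrow)
  1-0-1 → 0
  1-0 → 1
  0-0 → 0
  0-0 → 0
  1-1 → 0
  1-0 → 1
  1-1 → 0
  1-1 → 0
  1-0 → 1
  1-0 → 1
  0-1 → 1 (borrow)
  1-0-1 → 0
  1-0 → 1
  1-0 → 1
  1-0 → 1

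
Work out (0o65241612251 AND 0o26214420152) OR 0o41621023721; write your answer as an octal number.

0o65621423771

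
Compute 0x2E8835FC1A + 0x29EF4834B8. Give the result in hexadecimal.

Add column by column in base 16, right to left:
  A+8 = 2 carry 1
  1+B+1 = D
  C+4 = 0 carry 1
  F+3+1 = 3 carry 1
  5+8+1 = E
  3+4 = 7
  8+F = 7 carry 1
  8+E+1 = 7 carry 1
  E+9+1 = 8 carry 1
  2+2+1 = 5

0x58777E30D2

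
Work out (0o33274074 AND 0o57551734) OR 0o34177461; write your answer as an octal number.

0o37177475

0o33274074 AND 0o57551734 = 0o13050034.
Then OR with 0o34177461.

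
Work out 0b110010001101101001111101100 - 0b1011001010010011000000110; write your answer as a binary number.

0b100111000011010110111100110

Subtract column by column in base 2:
  0-0 → 0
  0-1 → 1 (borrow)
  1-1-1 → 1 (borrow)
  1-0-1 → 0
  0-0 → 0
  1-0 → 1
  1-0 → 1
  1-0 → 1
  1-0 → 1
  1-1 → 0
  0-1 → 1 (borrow)
  0-0-1 → 1 (borrow)
  1-0-1 → 0
  0-1 → 1 (borrow)
  1-0-1 → 0
  1-0 → 1
  0-1 → 1 (borrow)
  1-0-1 → 0
  1-1 → 0
  0-0 → 0
  0-0 → 0
  0-1 → 1 (borrow)
  1-1-1 → 1 (borrow)
  0-0-1 → 1 (borrow)
  0-1-1 → 0 (borrow)
  1-0-1 → 0
  1-0 → 1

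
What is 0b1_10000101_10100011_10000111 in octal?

0o141321607

Group the bits in threes: 001 100 001 011 010 001 110 000 111 → 141321607.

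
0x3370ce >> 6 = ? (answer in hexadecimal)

0xcdc3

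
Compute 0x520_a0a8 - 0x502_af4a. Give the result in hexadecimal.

0x1df15e

Subtract column by column in base 16:
  8-a → e (borrow)
  a-4-1 → 5
  0-f → 1 (borrow)
  a-a-1 → f (borrow)
  0-2-1 → d (borrow)
  2-0-1 → 1
  5-5 → 0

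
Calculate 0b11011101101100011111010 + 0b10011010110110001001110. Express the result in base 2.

Add column by column in base 2, right to left:
  0+0 = 0
  1+1 = 0 carry 1
  0+1+1 = 0 carry 1
  1+1+1 = 1 carry 1
  1+0+1 = 0 carry 1
  1+0+1 = 0 carry 1
  1+1+1 = 1 carry 1
  1+0+1 = 0 carry 1
  0+0+1 = 1
  0+0 = 0
  0+1 = 1
  1+1 = 0 carry 1
  1+0+1 = 0 carry 1
  0+1+1 = 0 carry 1
  1+1+1 = 1 carry 1
  1+0+1 = 0 carry 1
  0+1+1 = 0 carry 1
  1+0+1 = 0 carry 1
  1+1+1 = 1 carry 1
  1+1+1 = 1 carry 1
  0+0+1 = 1
  1+0 = 1
  1+1 = 0 carry 1
  final carry 1

0b101111000100010101001000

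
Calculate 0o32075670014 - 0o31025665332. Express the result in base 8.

Subtract column by column in base 8:
  4-2 → 2
  1-3 → 6 (borrow)
  0-3-1 → 4 (borrow)
  0-5-1 → 2 (borrow)
  7-6-1 → 0
  6-6 → 0
  5-5 → 0
  7-2 → 5
  0-0 → 0
  2-1 → 1
  3-3 → 0

0o1050002462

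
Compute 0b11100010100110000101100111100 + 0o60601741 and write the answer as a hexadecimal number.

0b11100010100110000101100111100 = 0x1c530b3c in hexadecimal.
0o60601741 = 0xc303e1 in hexadecimal.
Add column by column in base 16, right to left:
  c+1 = d
  3+e = 1 carry 1
  b+3+1 = f
  0+0 = 0
  3+3 = 6
  5+c = 1 carry 1
  c+0+1 = d
  1+0 = 1

0x1d160f1d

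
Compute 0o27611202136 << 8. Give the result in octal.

0o13704501057000

8 bits is not a whole number of base-8 digits; in binary: 10111110001001010000010001011110 << 8 = 1011111000100101000001000101111000000000.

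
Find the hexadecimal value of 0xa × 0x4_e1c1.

0x30d18a

Multiply each base-16 digit by 10, carrying:
  1×10 = 10 → write a
  c×10 = 120 → write 8 carry 7
  1×10+7 = 17 → write 1 carry 1
  e×10+1 = 141 → write d carry 8
  4×10+8 = 48 → write 0 carry 3
  remaining carry: 3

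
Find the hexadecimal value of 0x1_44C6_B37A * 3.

Multiply each base-16 digit by 3, carrying:
  A×3 = 30 → write E carry 1
  7×3+1 = 22 → write 6 carry 1
  3×3+1 = 10 → write A
  B×3 = 33 → write 1 carry 2
  6×3+2 = 20 → write 4 carry 1
  C×3+1 = 37 → write 5 carry 2
  4×3+2 = 14 → write E
  4×3 = 12 → write C
  1×3 = 3 → write 3

0x3CE541A6E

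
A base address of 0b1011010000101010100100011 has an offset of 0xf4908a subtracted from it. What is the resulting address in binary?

0xf4908a = 0b111101001001000010001010 in binary.
Subtract column by column in base 2:
  1-0 → 1
  1-1 → 0
  0-0 → 0
  0-1 → 1 (borrow)
  0-0-1 → 1 (borrow)
  1-0-1 → 0
  0-0 → 0
  0-1 → 1 (borrow)
  1-0-1 → 0
  0-0 → 0
  1-0 → 1
  0-0 → 0
  1-1 → 0
  0-0 → 0
  1-0 → 1
  0-1 → 1 (borrow)
  0-0-1 → 1 (borrow)
  0-0-1 → 1 (borrow)
  0-1-1 → 0 (borrow)
  1-0-1 → 0
  0-1 → 1 (borrow)
  1-1-1 → 1 (borrow)
  1-1-1 → 1 (borrow)
  0-1-1 → 0 (borrow)
  1-0-1 → 0

0b11100111100010010011001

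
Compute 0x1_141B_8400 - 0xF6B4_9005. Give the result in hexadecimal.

0x1D66F3FB

Subtract column by column in base 16:
  0-5 → B (borrow)
  0-0-1 → F (borrow)
  4-0-1 → 3
  8-9 → F (borrow)
  B-4-1 → 6
  1-B → 6 (borrow)
  4-6-1 → D (borrow)
  1-F-1 → 1 (borrow)
  1-0-1 → 0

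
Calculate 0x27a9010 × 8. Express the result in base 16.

0x13d48080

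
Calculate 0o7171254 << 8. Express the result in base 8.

0o3474526000

8 bits is not a whole number of base-8 digits; in binary: 111001111001010101100 << 8 = 11100111100101010110000000000.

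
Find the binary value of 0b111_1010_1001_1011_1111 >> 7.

Right shift by 7: drop the 7 least-significant bits.

0b111101010011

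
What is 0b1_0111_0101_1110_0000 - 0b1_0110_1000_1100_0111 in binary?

Subtract column by column in base 2:
  0-1 → 1 (borrow)
  0-1-1 → 0 (borrow)
  0-1-1 → 0 (borrow)
  0-0-1 → 1 (borrow)
  0-0-1 → 1 (borrow)
  1-0-1 → 0
  1-1 → 0
  1-1 → 0
  1-0 → 1
  0-0 → 0
  1-0 → 1
  0-1 → 1 (borrow)
  1-0-1 → 0
  1-1 → 0
  1-1 → 0
  0-0 → 0
  1-1 → 0

0b110100011001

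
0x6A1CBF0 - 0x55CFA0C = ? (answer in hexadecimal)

Subtract column by column in base 16:
  0-C → 4 (borrow)
  F-0-1 → E
  B-A → 1
  C-F → D (borrow)
  1-C-1 → 4 (borrow)
  A-5-1 → 4
  6-5 → 1

0x144D1E4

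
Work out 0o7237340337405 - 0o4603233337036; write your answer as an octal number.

0o2434105000347

Subtract column by column in base 8:
  5-6 → 7 (borrow)
  0-3-1 → 4 (borrow)
  4-0-1 → 3
  7-7 → 0
  3-3 → 0
  3-3 → 0
  0-3 → 5 (borrow)
  4-3-1 → 0
  3-2 → 1
  7-3 → 4
  3-0 → 3
  2-6 → 4 (borrow)
  7-4-1 → 2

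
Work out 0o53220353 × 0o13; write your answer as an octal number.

0o734065031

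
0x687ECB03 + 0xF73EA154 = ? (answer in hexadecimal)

Add column by column in base 16, right to left:
  3+4 = 7
  0+5 = 5
  B+1 = C
  C+A = 6 carry 1
  E+E+1 = D carry 1
  7+3+1 = B
  8+7 = F
  6+F = 5 carry 1
  final carry 1

0x15FBD6C57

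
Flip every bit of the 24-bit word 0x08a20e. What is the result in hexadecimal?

0xf75df1

Each hex digit d becomes f−d:
  0→f, 8→7, a→5, 2→d, 0→f, e→1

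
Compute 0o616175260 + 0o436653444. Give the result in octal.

Add column by column in base 8, right to left:
  0+4 = 4
  6+4 = 2 carry 1
  2+4+1 = 7
  5+3 = 0 carry 1
  7+5+1 = 5 carry 1
  1+6+1 = 0 carry 1
  6+6+1 = 5 carry 1
  1+3+1 = 5
  6+4 = 2 carry 1
  final carry 1

0o1255050724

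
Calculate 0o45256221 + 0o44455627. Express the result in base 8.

0o111734050

Add column by column in base 8, right to left:
  1+7 = 0 carry 1
  2+2+1 = 5
  2+6 = 0 carry 1
  6+5+1 = 4 carry 1
  5+5+1 = 3 carry 1
  2+4+1 = 7
  5+4 = 1 carry 1
  4+4+1 = 1 carry 1
  final carry 1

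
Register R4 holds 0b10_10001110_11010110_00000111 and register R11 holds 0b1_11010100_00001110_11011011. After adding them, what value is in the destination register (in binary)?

0b100011000101110010011100010

Add column by column in base 2, right to left:
  1+1 = 0 carry 1
  1+1+1 = 1 carry 1
  1+0+1 = 0 carry 1
  0+1+1 = 0 carry 1
  0+1+1 = 0 carry 1
  0+0+1 = 1
  0+1 = 1
  0+1 = 1
  0+0 = 0
  1+1 = 0 carry 1
  1+1+1 = 1 carry 1
  0+1+1 = 0 carry 1
  1+0+1 = 0 carry 1
  0+0+1 = 1
  1+0 = 1
  1+0 = 1
  0+0 = 0
  1+0 = 1
  1+1 = 0 carry 1
  1+0+1 = 0 carry 1
  0+1+1 = 0 carry 1
  0+0+1 = 1
  0+1 = 1
  1+1 = 0 carry 1
  0+1+1 = 0 carry 1
  1+0+1 = 0 carry 1
  final carry 1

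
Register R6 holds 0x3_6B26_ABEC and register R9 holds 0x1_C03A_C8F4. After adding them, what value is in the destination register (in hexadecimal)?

0x52B6174E0

Add column by column in base 16, right to left:
  C+4 = 0 carry 1
  E+F+1 = E carry 1
  B+8+1 = 4 carry 1
  A+C+1 = 7 carry 1
  6+A+1 = 1 carry 1
  2+3+1 = 6
  B+0 = B
  6+C = 2 carry 1
  3+1+1 = 5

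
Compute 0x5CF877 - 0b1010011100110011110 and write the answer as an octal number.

0o25737331

0x5CF877 = 0o27174167 in octal.
0b1010011100110011110 = 0o1234636 in octal.
Subtract column by column in base 8:
  7-6 → 1
  6-3 → 3
  1-6 → 3 (borrow)
  4-4-1 → 7 (borrow)
  7-3-1 → 3
  1-2 → 7 (borrow)
  7-1-1 → 5
  2-0 → 2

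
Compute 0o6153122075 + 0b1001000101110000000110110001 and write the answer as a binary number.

0o6153122075 = 0b110001101011001010010000111101 in binary.
Add column by column in base 2, right to left:
  1+1 = 0 carry 1
  0+0+1 = 1
  1+0 = 1
  1+0 = 1
  1+1 = 0 carry 1
  1+1+1 = 1 carry 1
  0+0+1 = 1
  0+1 = 1
  0+1 = 1
  0+0 = 0
  1+0 = 1
  0+0 = 0
  0+0 = 0
  1+0 = 1
  0+0 = 0
  1+0 = 1
  0+1 = 1
  0+1 = 1
  1+1 = 0 carry 1
  1+0+1 = 0 carry 1
  0+1+1 = 0 carry 1
  1+0+1 = 0 carry 1
  0+0+1 = 1
  1+0 = 1
  1+1 = 0 carry 1
  0+0+1 = 1
  0+0 = 0
  0+1 = 1
  1+0 = 1
  1+0 = 1

0b111010110000111010010111101110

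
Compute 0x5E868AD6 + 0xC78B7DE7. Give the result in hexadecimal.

0x1261208BD

Add column by column in base 16, right to left:
  6+7 = D
  D+E = B carry 1
  A+D+1 = 8 carry 1
  8+7+1 = 0 carry 1
  6+B+1 = 2 carry 1
  8+8+1 = 1 carry 1
  E+7+1 = 6 carry 1
  5+C+1 = 2 carry 1
  final carry 1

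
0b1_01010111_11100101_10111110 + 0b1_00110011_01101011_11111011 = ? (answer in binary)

Add column by column in base 2, right to left:
  0+1 = 1
  1+1 = 0 carry 1
  1+0+1 = 0 carry 1
  1+1+1 = 1 carry 1
  1+1+1 = 1 carry 1
  1+1+1 = 1 carry 1
  0+1+1 = 0 carry 1
  1+1+1 = 1 carry 1
  1+1+1 = 1 carry 1
  0+1+1 = 0 carry 1
  1+0+1 = 0 carry 1
  0+1+1 = 0 carry 1
  0+0+1 = 1
  1+1 = 0 carry 1
  1+1+1 = 1 carry 1
  1+0+1 = 0 carry 1
  1+1+1 = 1 carry 1
  1+1+1 = 1 carry 1
  1+0+1 = 0 carry 1
  0+0+1 = 1
  1+1 = 0 carry 1
  0+1+1 = 0 carry 1
  1+0+1 = 0 carry 1
  0+0+1 = 1
  1+1 = 0 carry 1
  final carry 1

0b10100010110101000110111001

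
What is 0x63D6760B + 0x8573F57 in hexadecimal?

0x6C2DB562

Add column by column in base 16, right to left:
  B+7 = 2 carry 1
  0+5+1 = 6
  6+F = 5 carry 1
  7+3+1 = B
  6+7 = D
  D+5 = 2 carry 1
  3+8+1 = C
  6+0 = 6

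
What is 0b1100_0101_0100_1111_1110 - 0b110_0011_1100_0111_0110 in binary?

0b1100001100010001000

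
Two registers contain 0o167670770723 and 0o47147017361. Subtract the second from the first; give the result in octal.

Subtract column by column in base 8:
  3-1 → 2
  2-6 → 4 (borrow)
  7-3-1 → 3
  0-7 → 1 (borrow)
  7-1-1 → 5
  7-0 → 7
  0-7 → 1 (borrow)
  7-4-1 → 2
  6-1 → 5
  7-7 → 0
  6-4 → 2
  1-0 → 1

0o120521751342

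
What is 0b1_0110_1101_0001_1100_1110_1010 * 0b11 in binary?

Multiply each base-2 digit by 3, carrying:
  0×3 = 0 → write 0
  1×3 = 3 → write 1 carry 1
  0×3+1 = 1 → write 1
  1×3 = 3 → write 1 carry 1
  0×3+1 = 1 → write 1
  1×3 = 3 → write 1 carry 1
  1×3+1 = 4 → write 0 carry 2
  1×3+2 = 5 → write 1 carry 2
  0×3+2 = 2 → write 0 carry 1
  0×3+1 = 1 → write 1
  1×3 = 3 → write 1 carry 1
  1×3+1 = 4 → write 0 carry 2
  1×3+2 = 5 → write 1 carry 2
  0×3+2 = 2 → write 0 carry 1
  0×3+1 = 1 → write 1
  0×3 = 0 → write 0
  1×3 = 3 → write 1 carry 1
  0×3+1 = 1 → write 1
  1×3 = 3 → write 1 carry 1
  1×3+1 = 4 → write 0 carry 2
  0×3+2 = 2 → write 0 carry 1
  1×3+1 = 4 → write 0 carry 2
  1×3+2 = 5 → write 1 carry 2
  0×3+2 = 2 → write 0 carry 1
  1×3+1 = 4 → write 0 carry 2
  remaining carry: 10

0b100010001110101011010111110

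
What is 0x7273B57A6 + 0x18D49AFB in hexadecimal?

0x7400FF2A1

Add column by column in base 16, right to left:
  6+B = 1 carry 1
  A+F+1 = A carry 1
  7+A+1 = 2 carry 1
  5+9+1 = F
  B+4 = F
  3+D = 0 carry 1
  7+8+1 = 0 carry 1
  2+1+1 = 4
  7+0 = 7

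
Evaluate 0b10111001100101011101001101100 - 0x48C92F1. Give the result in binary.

0b10010101001100010011101111011

0x48C92F1 = 0b100100011001001001011110001 in binary.
Subtract column by column in base 2:
  0-1 → 1 (borrow)
  0-0-1 → 1 (borrow)
  1-0-1 → 0
  1-0 → 1
  0-1 → 1 (borrow)
  1-1-1 → 1 (borrow)
  1-1-1 → 1 (borrow)
  0-1-1 → 0 (borrow)
  0-0-1 → 1 (borrow)
  1-1-1 → 1 (borrow)
  0-0-1 → 1 (borrow)
  1-0-1 → 0
  1-1 → 0
  1-0 → 1
  0-0 → 0
  1-1 → 0
  0-0 → 0
  1-0 → 1
  0-1 → 1 (borrow)
  0-1-1 → 0 (borrow)
  1-0-1 → 0
  1-0 → 1
  0-0 → 0
  0-1 → 1 (borrow)
  1-0-1 → 0
  1-0 → 1
  1-1 → 0
  0-0 → 0
  1-0 → 1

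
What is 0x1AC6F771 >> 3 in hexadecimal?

0x358DEEE

3 bits is not a whole number of base-16 digits; in binary: 11010110001101111011101110001 >> 3 = 11010110001101111011101110.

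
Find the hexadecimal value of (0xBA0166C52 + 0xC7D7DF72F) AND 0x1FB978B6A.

0x19940300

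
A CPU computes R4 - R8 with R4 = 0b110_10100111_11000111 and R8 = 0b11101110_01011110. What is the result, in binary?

Subtract column by column in base 2:
  1-0 → 1
  1-1 → 0
  1-1 → 0
  0-1 → 1 (borrow)
  0-1-1 → 0 (borrow)
  0-0-1 → 1 (borrow)
  1-1-1 → 1 (borrow)
  1-0-1 → 0
  1-0 → 1
  1-1 → 0
  1-1 → 0
  0-1 → 1 (borrow)
  0-0-1 → 1 (borrow)
  1-1-1 → 1 (borrow)
  0-1-1 → 0 (borrow)
  1-1-1 → 1 (borrow)
  0-0-1 → 1 (borrow)
  1-0-1 → 0
  1-0 → 1

0b1011011100101101001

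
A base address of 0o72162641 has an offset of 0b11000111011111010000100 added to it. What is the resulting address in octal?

0b11000111011111010000100 = 0o30737204 in octal.
Add column by column in base 8, right to left:
  1+4 = 5
  4+0 = 4
  6+2 = 0 carry 1
  2+7+1 = 2 carry 1
  6+3+1 = 2 carry 1
  1+7+1 = 1 carry 1
  2+0+1 = 3
  7+3 = 2 carry 1
  final carry 1

0o123122045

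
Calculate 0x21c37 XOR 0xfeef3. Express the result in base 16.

0xdf2c4

XOR each hex digit independently (no carries):
  2^f=d, 1^e=f, c^e=2, 3^f=c, 7^3=4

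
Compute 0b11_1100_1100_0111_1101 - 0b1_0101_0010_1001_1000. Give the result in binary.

0b100111100111100101

Subtract column by column in base 2:
  1-0 → 1
  0-0 → 0
  1-0 → 1
  1-1 → 0
  1-1 → 0
  1-0 → 1
  1-0 → 1
  0-1 → 1 (borrow)
  0-0-1 → 1 (borrow)
  0-1-1 → 0 (borrow)
  1-0-1 → 0
  1-0 → 1
  0-1 → 1 (borrow)
  0-0-1 → 1 (borrow)
  1-1-1 → 1 (borrow)
  1-0-1 → 0
  1-1 → 0
  1-0 → 1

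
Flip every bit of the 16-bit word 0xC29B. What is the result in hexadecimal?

Each hex digit d becomes F−d:
  C→3, 2→D, 9→6, B→4

0x3D64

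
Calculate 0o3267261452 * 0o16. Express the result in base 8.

Multiply each base-8 digit by 14, carrying:
  2×14 = 28 → write 4 carry 3
  5×14+3 = 73 → write 1 carry 9
  4×14+9 = 65 → write 1 carry 8
  1×14+8 = 22 → write 6 carry 2
  6×14+2 = 86 → write 6 carry 10
  2×14+10 = 38 → write 6 carry 4
  7×14+4 = 102 → write 6 carry 12
  6×14+12 = 96 → write 0 carry 12
  2×14+12 = 40 → write 0 carry 5
  3×14+5 = 47 → write 7 carry 5
  remaining carry: 5

0o57006666114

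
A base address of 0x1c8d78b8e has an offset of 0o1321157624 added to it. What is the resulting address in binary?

0x1c8d78b8e = 0b111001000110101111000101110001110 in binary.
0o1321157624 = 0b1011010001001101111110010100 in binary.
Add column by column in base 2, right to left:
  0+0 = 0
  1+0 = 1
  1+1 = 0 carry 1
  1+0+1 = 0 carry 1
  0+1+1 = 0 carry 1
  0+0+1 = 1
  0+0 = 0
  1+1 = 0 carry 1
  1+1+1 = 1 carry 1
  1+1+1 = 1 carry 1
  0+1+1 = 0 carry 1
  1+1+1 = 1 carry 1
  0+1+1 = 0 carry 1
  0+0+1 = 1
  0+1 = 1
  1+1 = 0 carry 1
  1+0+1 = 0 carry 1
  1+0+1 = 0 carry 1
  1+1+1 = 1 carry 1
  0+0+1 = 1
  1+0 = 1
  0+0 = 0
  1+1 = 0 carry 1
  1+0+1 = 0 carry 1
  0+1+1 = 0 carry 1
  0+1+1 = 0 carry 1
  0+0+1 = 1
  1+1 = 0 carry 1
  0+0+1 = 1
  0+0 = 0
  1+0 = 1
  1+0 = 1
  1+0 = 1

0b111010100000111000110101100100010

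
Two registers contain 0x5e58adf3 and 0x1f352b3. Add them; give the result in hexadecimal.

Add column by column in base 16, right to left:
  3+3 = 6
  f+b = a carry 1
  d+2+1 = 0 carry 1
  a+5+1 = 0 carry 1
  8+3+1 = c
  5+f = 4 carry 1
  e+1+1 = 0 carry 1
  5+0+1 = 6

0x604c00a6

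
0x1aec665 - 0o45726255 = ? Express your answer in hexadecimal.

0x11719b8

0o45726255 = 0x97acad in hexadecimal.
Subtract column by column in base 16:
  5-d → 8 (borrow)
  6-a-1 → b (borrow)
  6-c-1 → 9 (borrow)
  c-a-1 → 1
  e-7 → 7
  a-9 → 1
  1-0 → 1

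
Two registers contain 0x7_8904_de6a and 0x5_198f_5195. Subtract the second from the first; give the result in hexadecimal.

0x26f758cd5

Subtract column by column in base 16:
  a-5 → 5
  6-9 → d (borrow)
  e-1-1 → c
  d-5 → 8
  4-f → 5 (borrow)
  0-8-1 → 7 (borrow)
  9-9-1 → f (borrow)
  8-1-1 → 6
  7-5 → 2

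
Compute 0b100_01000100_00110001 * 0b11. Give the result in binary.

Multiply each base-2 digit by 3, carrying:
  1×3 = 3 → write 1 carry 1
  0×3+1 = 1 → write 1
  0×3 = 0 → write 0
  0×3 = 0 → write 0
  1×3 = 3 → write 1 carry 1
  1×3+1 = 4 → write 0 carry 2
  0×3+2 = 2 → write 0 carry 1
  0×3+1 = 1 → write 1
  0×3 = 0 → write 0
  0×3 = 0 → write 0
  1×3 = 3 → write 1 carry 1
  0×3+1 = 1 → write 1
  0×3 = 0 → write 0
  0×3 = 0 → write 0
  1×3 = 3 → write 1 carry 1
  0×3+1 = 1 → write 1
  0×3 = 0 → write 0
  0×3 = 0 → write 0
  1×3 = 3 → write 1 carry 1
  remaining carry: 1

0b11001100110010010011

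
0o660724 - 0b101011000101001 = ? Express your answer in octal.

0o605653

0b101011000101001 = 0o53051 in octal.
Subtract column by column in base 8:
  4-1 → 3
  2-5 → 5 (borrow)
  7-0-1 → 6
  0-3 → 5 (borrow)
  6-5-1 → 0
  6-0 → 6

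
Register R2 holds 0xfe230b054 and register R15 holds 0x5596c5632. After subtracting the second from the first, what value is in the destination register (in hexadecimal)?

0xa88c45a22

Subtract column by column in base 16:
  4-2 → 2
  5-3 → 2
  0-6 → a (borrow)
  b-5-1 → 5
  0-c → 4 (borrow)
  3-6-1 → c (borrow)
  2-9-1 → 8 (borrow)
  e-5-1 → 8
  f-5 → a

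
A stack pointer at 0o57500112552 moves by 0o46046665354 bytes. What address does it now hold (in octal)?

Add column by column in base 8, right to left:
  2+4 = 6
  5+5 = 2 carry 1
  5+3+1 = 1 carry 1
  2+5+1 = 0 carry 1
  1+6+1 = 0 carry 1
  1+6+1 = 0 carry 1
  0+6+1 = 7
  0+4 = 4
  5+0 = 5
  7+6 = 5 carry 1
  5+4+1 = 2 carry 1
  final carry 1

0o125547000126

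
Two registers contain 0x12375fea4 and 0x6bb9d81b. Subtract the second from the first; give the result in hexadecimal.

Subtract column by column in base 16:
  4-b → 9 (borrow)
  a-1-1 → 8
  e-8 → 6
  f-d → 2
  5-9 → c (borrow)
  7-b-1 → b (borrow)
  3-b-1 → 7 (borrow)
  2-6-1 → b (borrow)
  1-0-1 → 0

0xb7bc2689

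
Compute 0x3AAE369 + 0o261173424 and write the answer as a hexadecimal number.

0x66FDA7D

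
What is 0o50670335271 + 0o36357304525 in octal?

0o107247642016

Add column by column in base 8, right to left:
  1+5 = 6
  7+2 = 1 carry 1
  2+5+1 = 0 carry 1
  5+4+1 = 2 carry 1
  3+0+1 = 4
  3+3 = 6
  0+7 = 7
  7+5 = 4 carry 1
  6+3+1 = 2 carry 1
  0+6+1 = 7
  5+3 = 0 carry 1
  final carry 1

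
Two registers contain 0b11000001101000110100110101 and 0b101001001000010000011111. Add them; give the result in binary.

Add column by column in base 2, right to left:
  1+1 = 0 carry 1
  0+1+1 = 0 carry 1
  1+1+1 = 1 carry 1
  0+1+1 = 0 carry 1
  1+1+1 = 1 carry 1
  1+0+1 = 0 carry 1
  0+0+1 = 1
  0+0 = 0
  1+0 = 1
  0+0 = 0
  1+1 = 0 carry 1
  1+0+1 = 0 carry 1
  0+0+1 = 1
  0+0 = 0
  0+0 = 0
  1+1 = 0 carry 1
  0+0+1 = 1
  1+0 = 1
  1+1 = 0 carry 1
  0+0+1 = 1
  0+0 = 0
  0+1 = 1
  0+0 = 0
  0+1 = 1
  1+0 = 1
  1+0 = 1

0b11101010110001000101010100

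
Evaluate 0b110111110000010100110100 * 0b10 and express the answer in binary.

0b1101111100000101001101000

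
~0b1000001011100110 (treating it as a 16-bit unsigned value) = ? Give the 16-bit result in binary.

Invert each bit: 1000001011100110 → 0111110100011001.

0b0111110100011001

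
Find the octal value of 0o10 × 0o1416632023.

0o14166320230

Multiply each base-8 digit by 8, carrying:
  3×8 = 24 → write 0 carry 3
  2×8+3 = 19 → write 3 carry 2
  0×8+2 = 2 → write 2
  2×8 = 16 → write 0 carry 2
  3×8+2 = 26 → write 2 carry 3
  6×8+3 = 51 → write 3 carry 6
  6×8+6 = 54 → write 6 carry 6
  1×8+6 = 14 → write 6 carry 1
  4×8+1 = 33 → write 1 carry 4
  1×8+4 = 12 → write 4 carry 1
  remaining carry: 1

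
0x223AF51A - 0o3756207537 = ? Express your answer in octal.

0o240362673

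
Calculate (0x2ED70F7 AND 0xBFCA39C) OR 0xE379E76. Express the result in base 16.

0x2ED70F7 AND 0xBFCA39C = 0x2EC2094.
Then OR with 0xE379E76.

0xEFFBEF6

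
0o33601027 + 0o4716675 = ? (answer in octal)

0o40517724

Add column by column in base 8, right to left:
  7+5 = 4 carry 1
  2+7+1 = 2 carry 1
  0+6+1 = 7
  1+6 = 7
  0+1 = 1
  6+7 = 5 carry 1
  3+4+1 = 0 carry 1
  3+0+1 = 4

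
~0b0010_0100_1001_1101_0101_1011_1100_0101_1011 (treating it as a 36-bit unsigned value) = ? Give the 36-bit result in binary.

Invert each bit: 001001001001110101011011110001011011 → 110110110110001010100100001110100100.

0b110110110110001010100100001110100100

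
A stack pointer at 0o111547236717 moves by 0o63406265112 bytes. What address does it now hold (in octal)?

0o175155524031

Add column by column in base 8, right to left:
  7+2 = 1 carry 1
  1+1+1 = 3
  7+1 = 0 carry 1
  6+5+1 = 4 carry 1
  3+6+1 = 2 carry 1
  2+2+1 = 5
  7+6 = 5 carry 1
  4+0+1 = 5
  5+4 = 1 carry 1
  1+3+1 = 5
  1+6 = 7
  1+0 = 1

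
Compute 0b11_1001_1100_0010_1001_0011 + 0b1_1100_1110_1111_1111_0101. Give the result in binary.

0b10101101011001010001000

Add column by column in base 2, right to left:
  1+1 = 0 carry 1
  1+0+1 = 0 carry 1
  0+1+1 = 0 carry 1
  0+0+1 = 1
  1+1 = 0 carry 1
  0+1+1 = 0 carry 1
  0+1+1 = 0 carry 1
  1+1+1 = 1 carry 1
  0+1+1 = 0 carry 1
  1+1+1 = 1 carry 1
  0+1+1 = 0 carry 1
  0+1+1 = 0 carry 1
  0+0+1 = 1
  0+1 = 1
  1+1 = 0 carry 1
  1+1+1 = 1 carry 1
  1+0+1 = 0 carry 1
  0+0+1 = 1
  0+1 = 1
  1+1 = 0 carry 1
  1+1+1 = 1 carry 1
  1+0+1 = 0 carry 1
  final carry 1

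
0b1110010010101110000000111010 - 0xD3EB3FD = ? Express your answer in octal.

0b1110010010101110000000111010 = 0o1622560072 in octal.
0xD3EB3FD = 0o1517531775 in octal.
Subtract column by column in base 8:
  2-5 → 5 (borrow)
  7-7-1 → 7 (borrow)
  0-7-1 → 0 (borrow)
  0-1-1 → 6 (borrow)
  6-3-1 → 2
  5-5 → 0
  2-7 → 3 (borrow)
  2-1-1 → 0
  6-5 → 1
  1-1 → 0

0o103026075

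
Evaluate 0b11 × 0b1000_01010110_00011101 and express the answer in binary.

Multiply each base-2 digit by 3, carrying:
  1×3 = 3 → write 1 carry 1
  0×3+1 = 1 → write 1
  1×3 = 3 → write 1 carry 1
  1×3+1 = 4 → write 0 carry 2
  1×3+2 = 5 → write 1 carry 2
  0×3+2 = 2 → write 0 carry 1
  0×3+1 = 1 → write 1
  0×3 = 0 → write 0
  0×3 = 0 → write 0
  1×3 = 3 → write 1 carry 1
  1×3+1 = 4 → write 0 carry 2
  0×3+2 = 2 → write 0 carry 1
  1×3+1 = 4 → write 0 carry 2
  0×3+2 = 2 → write 0 carry 1
  1×3+1 = 4 → write 0 carry 2
  0×3+2 = 2 → write 0 carry 1
  0×3+1 = 1 → write 1
  0×3 = 0 → write 0
  0×3 = 0 → write 0
  1×3 = 3 → write 1 carry 1
  remaining carry: 1

0b110010000001001010111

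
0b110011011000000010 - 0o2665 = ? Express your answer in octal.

0o630115

0b110011011000000010 = 0o633002 in octal.
Subtract column by column in base 8:
  2-5 → 5 (borrow)
  0-6-1 → 1 (borrow)
  0-6-1 → 1 (borrow)
  3-2-1 → 0
  3-0 → 3
  6-0 → 6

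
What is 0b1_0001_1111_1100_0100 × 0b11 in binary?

Multiply each base-2 digit by 3, carrying:
  0×3 = 0 → write 0
  0×3 = 0 → write 0
  1×3 = 3 → write 1 carry 1
  0×3+1 = 1 → write 1
  0×3 = 0 → write 0
  0×3 = 0 → write 0
  1×3 = 3 → write 1 carry 1
  1×3+1 = 4 → write 0 carry 2
  1×3+2 = 5 → write 1 carry 2
  1×3+2 = 5 → write 1 carry 2
  1×3+2 = 5 → write 1 carry 2
  1×3+2 = 5 → write 1 carry 2
  1×3+2 = 5 → write 1 carry 2
  0×3+2 = 2 → write 0 carry 1
  0×3+1 = 1 → write 1
  0×3 = 0 → write 0
  1×3 = 3 → write 1 carry 1
  remaining carry: 1

0b110101111101001100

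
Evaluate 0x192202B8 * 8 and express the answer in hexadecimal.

Multiply each base-16 digit by 8, carrying:
  8×8 = 64 → write 0 carry 4
  B×8+4 = 92 → write C carry 5
  2×8+5 = 21 → write 5 carry 1
  0×8+1 = 1 → write 1
  2×8 = 16 → write 0 carry 1
  2×8+1 = 17 → write 1 carry 1
  9×8+1 = 73 → write 9 carry 4
  1×8+4 = 12 → write C

0xC91015C0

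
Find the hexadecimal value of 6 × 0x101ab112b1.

Multiply each base-16 digit by 6, carrying:
  1×6 = 6 → write 6
  b×6 = 66 → write 2 carry 4
  2×6+4 = 16 → write 0 carry 1
  1×6+1 = 7 → write 7
  1×6 = 6 → write 6
  b×6 = 66 → write 2 carry 4
  a×6+4 = 64 → write 0 carry 4
  1×6+4 = 10 → write a
  0×6 = 0 → write 0
  1×6 = 6 → write 6

0x60a0267026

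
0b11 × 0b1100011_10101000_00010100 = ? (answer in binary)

Multiply each base-2 digit by 3, carrying:
  0×3 = 0 → write 0
  0×3 = 0 → write 0
  1×3 = 3 → write 1 carry 1
  0×3+1 = 1 → write 1
  1×3 = 3 → write 1 carry 1
  0×3+1 = 1 → write 1
  0×3 = 0 → write 0
  0×3 = 0 → write 0
  0×3 = 0 → write 0
  0×3 = 0 → write 0
  0×3 = 0 → write 0
  1×3 = 3 → write 1 carry 1
  0×3+1 = 1 → write 1
  1×3 = 3 → write 1 carry 1
  0×3+1 = 1 → write 1
  1×3 = 3 → write 1 carry 1
  1×3+1 = 4 → write 0 carry 2
  1×3+2 = 5 → write 1 carry 2
  0×3+2 = 2 → write 0 carry 1
  0×3+1 = 1 → write 1
  0×3 = 0 → write 0
  1×3 = 3 → write 1 carry 1
  1×3+1 = 4 → write 0 carry 2
  remaining carry: 10

0b1001010101111100000111100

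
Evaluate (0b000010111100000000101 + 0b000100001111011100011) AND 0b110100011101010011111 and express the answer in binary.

0b100001001010001000

Add column by column in base 2, right to left:
  1+1 = 0 carry 1
  0+1+1 = 0 carry 1
  1+0+1 = 0 carry 1
  0+0+1 = 1
  0+0 = 0
  0+1 = 1
  0+1 = 1
  0+1 = 1
  0+0 = 0
  0+1 = 1
  0+1 = 1
  1+1 = 0 carry 1
  1+1+1 = 1 carry 1
  1+0+1 = 0 carry 1
  1+0+1 = 0 carry 1
  0+0+1 = 1
  1+0 = 1
  0+1 = 1
Sum = 0b111001011011101000; now AND with 0b110100011101010011111:
  000111001011011101000
& 110100011101010011111
= 000100001001010001000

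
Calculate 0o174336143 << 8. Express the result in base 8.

8 bits is not a whole number of base-8 digits; in binary: 1111100011011110001100011 << 8 = 111110001101111000110001100000000.

0o76157061400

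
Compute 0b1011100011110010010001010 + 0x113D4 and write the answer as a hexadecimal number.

0b1011100011110010010001010 = 0x171E48A in hexadecimal.
Add column by column in base 16, right to left:
  A+4 = E
  8+D = 5 carry 1
  4+3+1 = 8
  E+1 = F
  1+1 = 2
  7+0 = 7
  1+0 = 1

0x172F85E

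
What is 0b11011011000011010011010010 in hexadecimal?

0x36C34D2

Group the bits into nibbles: 0011 0110 1100 0011 0100 1101 0010 → 36C34D2.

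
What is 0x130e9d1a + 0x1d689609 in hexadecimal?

Add column by column in base 16, right to left:
  a+9 = 3 carry 1
  1+0+1 = 2
  d+6 = 3 carry 1
  9+9+1 = 3 carry 1
  e+8+1 = 7 carry 1
  0+6+1 = 7
  3+d = 0 carry 1
  1+1+1 = 3

0x30773323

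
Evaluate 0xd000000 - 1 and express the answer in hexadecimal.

0xcffffff

The trailing 6 digits are 0, so subtracting 1 borrows through: they become F and the next digit up decrements.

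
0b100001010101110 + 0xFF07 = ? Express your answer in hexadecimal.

0b100001010101110 = 0x42AE in hexadecimal.
Add column by column in base 16, right to left:
  E+7 = 5 carry 1
  A+0+1 = B
  2+F = 1 carry 1
  4+F+1 = 4 carry 1
  final carry 1

0x141B5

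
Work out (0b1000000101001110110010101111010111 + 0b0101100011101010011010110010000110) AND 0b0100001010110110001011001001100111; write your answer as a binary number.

0b100001000110000001001000001000101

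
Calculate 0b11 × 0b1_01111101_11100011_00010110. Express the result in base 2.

0b100011110011010100101000010

Multiply each base-2 digit by 3, carrying:
  0×3 = 0 → write 0
  1×3 = 3 → write 1 carry 1
  1×3+1 = 4 → write 0 carry 2
  0×3+2 = 2 → write 0 carry 1
  1×3+1 = 4 → write 0 carry 2
  0×3+2 = 2 → write 0 carry 1
  0×3+1 = 1 → write 1
  0×3 = 0 → write 0
  1×3 = 3 → write 1 carry 1
  1×3+1 = 4 → write 0 carry 2
  0×3+2 = 2 → write 0 carry 1
  0×3+1 = 1 → write 1
  0×3 = 0 → write 0
  1×3 = 3 → write 1 carry 1
  1×3+1 = 4 → write 0 carry 2
  1×3+2 = 5 → write 1 carry 2
  1×3+2 = 5 → write 1 carry 2
  0×3+2 = 2 → write 0 carry 1
  1×3+1 = 4 → write 0 carry 2
  1×3+2 = 5 → write 1 carry 2
  1×3+2 = 5 → write 1 carry 2
  1×3+2 = 5 → write 1 carry 2
  1×3+2 = 5 → write 1 carry 2
  0×3+2 = 2 → write 0 carry 1
  1×3+1 = 4 → write 0 carry 2
  remaining carry: 10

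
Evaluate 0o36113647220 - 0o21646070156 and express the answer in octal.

Subtract column by column in base 8:
  0-6 → 2 (borrow)
  2-5-1 → 4 (borrow)
  2-1-1 → 0
  7-0 → 7
  4-7 → 5 (borrow)
  6-0-1 → 5
  3-6 → 5 (borrow)
  1-4-1 → 4 (borrow)
  1-6-1 → 2 (borrow)
  6-1-1 → 4
  3-2 → 1

0o14245557042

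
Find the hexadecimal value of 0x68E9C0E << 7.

0x3474E0700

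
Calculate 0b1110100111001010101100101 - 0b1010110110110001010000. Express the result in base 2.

Subtract column by column in base 2:
  1-0 → 1
  0-0 → 0
  1-0 → 1
  0-0 → 0
  0-1 → 1 (borrow)
  1-0-1 → 0
  1-1 → 0
  0-0 → 0
  1-0 → 1
  0-0 → 0
  1-1 → 0
  0-1 → 1 (borrow)
  1-0-1 → 0
  0-1 → 1 (borrow)
  0-1-1 → 0 (borrow)
  1-0-1 → 0
  1-1 → 0
  1-1 → 0
  0-0 → 0
  0-1 → 1 (borrow)
  1-0-1 → 0
  0-1 → 1 (borrow)
  1-0-1 → 0
  1-0 → 1
  1-0 → 1

0b1101010000010100100010101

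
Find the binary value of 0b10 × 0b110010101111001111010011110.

0b1100101011110011110100111100

Multiply each base-2 digit by 2, carrying:
  0×2 = 0 → write 0
  1×2 = 2 → write 0 carry 1
  1×2+1 = 3 → write 1 carry 1
  1×2+1 = 3 → write 1 carry 1
  1×2+1 = 3 → write 1 carry 1
  0×2+1 = 1 → write 1
  0×2 = 0 → write 0
  1×2 = 2 → write 0 carry 1
  0×2+1 = 1 → write 1
  1×2 = 2 → write 0 carry 1
  1×2+1 = 3 → write 1 carry 1
  1×2+1 = 3 → write 1 carry 1
  1×2+1 = 3 → write 1 carry 1
  0×2+1 = 1 → write 1
  0×2 = 0 → write 0
  1×2 = 2 → write 0 carry 1
  1×2+1 = 3 → write 1 carry 1
  1×2+1 = 3 → write 1 carry 1
  1×2+1 = 3 → write 1 carry 1
  0×2+1 = 1 → write 1
  1×2 = 2 → write 0 carry 1
  0×2+1 = 1 → write 1
  1×2 = 2 → write 0 carry 1
  0×2+1 = 1 → write 1
  0×2 = 0 → write 0
  1×2 = 2 → write 0 carry 1
  1×2+1 = 3 → write 1 carry 1
  remaining carry: 1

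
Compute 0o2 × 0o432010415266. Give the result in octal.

Multiply each base-8 digit by 2, carrying:
  6×2 = 12 → write 4 carry 1
  6×2+1 = 13 → write 5 carry 1
  2×2+1 = 5 → write 5
  5×2 = 10 → write 2 carry 1
  1×2+1 = 3 → write 3
  4×2 = 8 → write 0 carry 1
  0×2+1 = 1 → write 1
  1×2 = 2 → write 2
  0×2 = 0 → write 0
  2×2 = 4 → write 4
  3×2 = 6 → write 6
  4×2 = 8 → write 0 carry 1
  remaining carry: 1

0o1064021032554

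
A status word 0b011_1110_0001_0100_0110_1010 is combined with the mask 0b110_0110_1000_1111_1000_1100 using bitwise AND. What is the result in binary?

AND bit by bit (1 only where both bits are 1):
  01111100001010001101010
& 11001101000111110001100
= 01001100000010000001000

0b01001100000010000001000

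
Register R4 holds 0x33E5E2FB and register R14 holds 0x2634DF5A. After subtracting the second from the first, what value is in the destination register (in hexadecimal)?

0xDB103A1

Subtract column by column in base 16:
  B-A → 1
  F-5 → A
  2-F → 3 (borrow)
  E-D-1 → 0
  5-4 → 1
  E-3 → B
  3-6 → D (borrow)
  3-2-1 → 0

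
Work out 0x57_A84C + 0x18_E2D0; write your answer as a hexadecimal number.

Add column by column in base 16, right to left:
  C+0 = C
  4+D = 1 carry 1
  8+2+1 = B
  A+E = 8 carry 1
  7+8+1 = 0 carry 1
  5+1+1 = 7

0x708B1C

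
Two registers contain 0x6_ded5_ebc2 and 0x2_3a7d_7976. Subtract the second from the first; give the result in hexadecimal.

0x4a458724c

Subtract column by column in base 16:
  2-6 → c (borrow)
  c-7-1 → 4
  b-9 → 2
  e-7 → 7
  5-d → 8 (borrow)
  d-7-1 → 5
  e-a → 4
  d-3 → a
  6-2 → 4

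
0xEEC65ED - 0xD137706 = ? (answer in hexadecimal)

0x1D8EEE7

Subtract column by column in base 16:
  D-6 → 7
  E-0 → E
  5-7 → E (borrow)
  6-7-1 → E (borrow)
  C-3-1 → 8
  E-1 → D
  E-D → 1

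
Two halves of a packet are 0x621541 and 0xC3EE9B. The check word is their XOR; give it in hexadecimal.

0xA1FBDA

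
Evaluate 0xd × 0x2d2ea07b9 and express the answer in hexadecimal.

Multiply each base-16 digit by 13, carrying:
  9×13 = 117 → write 5 carry 7
  b×13+7 = 150 → write 6 carry 9
  7×13+9 = 100 → write 4 carry 6
  0×13+6 = 6 → write 6
  a×13 = 130 → write 2 carry 8
  e×13+8 = 190 → write e carry 11
  2×13+11 = 37 → write 5 carry 2
  d×13+2 = 171 → write b carry 10
  2×13+10 = 36 → write 4 carry 2
  remaining carry: 2

0x24b5e26465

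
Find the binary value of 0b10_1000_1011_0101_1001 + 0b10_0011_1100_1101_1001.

0b1001100100000110010

Add column by column in base 2, right to left:
  1+1 = 0 carry 1
  0+0+1 = 1
  0+0 = 0
  1+1 = 0 carry 1
  1+1+1 = 1 carry 1
  0+0+1 = 1
  1+1 = 0 carry 1
  0+1+1 = 0 carry 1
  1+0+1 = 0 carry 1
  1+0+1 = 0 carry 1
  0+1+1 = 0 carry 1
  1+1+1 = 1 carry 1
  0+1+1 = 0 carry 1
  0+1+1 = 0 carry 1
  0+0+1 = 1
  1+0 = 1
  0+0 = 0
  1+1 = 0 carry 1
  final carry 1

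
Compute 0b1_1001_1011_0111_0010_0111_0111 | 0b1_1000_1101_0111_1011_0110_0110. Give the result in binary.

OR bit by bit (1 where either bit is 1):
  1100110110111001001110111
| 1100011010111101101100110
= 1100111110111101101110111

0b1100111110111101101110111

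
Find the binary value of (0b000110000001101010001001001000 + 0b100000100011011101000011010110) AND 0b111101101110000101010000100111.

0b100100100100000101000000000110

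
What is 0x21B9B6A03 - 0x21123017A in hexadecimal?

Subtract column by column in base 16:
  3-A → 9 (borrow)
  0-7-1 → 8 (borrow)
  A-1-1 → 8
  6-0 → 6
  B-3 → 8
  9-2 → 7
  B-1 → A
  1-1 → 0
  2-2 → 0

0xA786889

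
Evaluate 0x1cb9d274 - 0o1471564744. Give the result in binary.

0b1111110100101110100010010000

0x1cb9d274 = 0b11100101110011101001001110100 in binary.
0o1471564744 = 0b1100111001101110100111100100 in binary.
Subtract column by column in base 2:
  0-0 → 0
  0-0 → 0
  1-1 → 0
  0-0 → 0
  1-0 → 1
  1-1 → 0
  1-1 → 0
  0-1 → 1 (borrow)
  0-1-1 → 0 (borrow)
  1-0-1 → 0
  0-0 → 0
  0-1 → 1 (borrow)
  1-0-1 → 0
  0-1 → 1 (borrow)
  1-1-1 → 1 (borrow)
  1-1-1 → 1 (borrow)
  1-0-1 → 0
  0-1 → 1 (borrow)
  0-1-1 → 0 (borrow)
  1-0-1 → 0
  1-0 → 1
  1-1 → 0
  0-1 → 1 (borrow)
  1-1-1 → 1 (borrow)
  0-0-1 → 1 (borrow)
  0-0-1 → 1 (borrow)
  1-1-1 → 1 (borrow)
  1-1-1 → 1 (borrow)
  1-0-1 → 0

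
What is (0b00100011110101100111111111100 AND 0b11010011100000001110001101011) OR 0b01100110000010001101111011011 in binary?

0b00100011110101100111111111100 AND 0b11010011100000001110001101011 = 0b00000011100000000110001101000.
Then OR with 0b01100110000010001101111011011.

0b1100111100010001111111111011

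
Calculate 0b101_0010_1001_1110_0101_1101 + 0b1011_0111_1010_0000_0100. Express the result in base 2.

0b10111100001100001100001

Add column by column in base 2, right to left:
  1+0 = 1
  0+0 = 0
  1+1 = 0 carry 1
  1+0+1 = 0 carry 1
  1+0+1 = 0 carry 1
  0+0+1 = 1
  1+0 = 1
  0+0 = 0
  0+0 = 0
  1+1 = 0 carry 1
  1+0+1 = 0 carry 1
  1+1+1 = 1 carry 1
  1+1+1 = 1 carry 1
  0+1+1 = 0 carry 1
  0+1+1 = 0 carry 1
  1+0+1 = 0 carry 1
  0+1+1 = 0 carry 1
  1+1+1 = 1 carry 1
  0+0+1 = 1
  0+1 = 1
  1+0 = 1
  0+0 = 0
  1+0 = 1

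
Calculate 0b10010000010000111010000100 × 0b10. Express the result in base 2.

0b100100000100001110100001000

Multiply each base-2 digit by 2, carrying:
  0×2 = 0 → write 0
  0×2 = 0 → write 0
  1×2 = 2 → write 0 carry 1
  0×2+1 = 1 → write 1
  0×2 = 0 → write 0
  0×2 = 0 → write 0
  0×2 = 0 → write 0
  1×2 = 2 → write 0 carry 1
  0×2+1 = 1 → write 1
  1×2 = 2 → write 0 carry 1
  1×2+1 = 3 → write 1 carry 1
  1×2+1 = 3 → write 1 carry 1
  0×2+1 = 1 → write 1
  0×2 = 0 → write 0
  0×2 = 0 → write 0
  0×2 = 0 → write 0
  1×2 = 2 → write 0 carry 1
  0×2+1 = 1 → write 1
  0×2 = 0 → write 0
  0×2 = 0 → write 0
  0×2 = 0 → write 0
  0×2 = 0 → write 0
  1×2 = 2 → write 0 carry 1
  0×2+1 = 1 → write 1
  0×2 = 0 → write 0
  1×2 = 2 → write 0 carry 1
  remaining carry: 1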